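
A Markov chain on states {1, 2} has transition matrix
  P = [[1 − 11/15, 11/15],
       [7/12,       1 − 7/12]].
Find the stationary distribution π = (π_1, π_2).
π_1 = 35/79, π_2 = 44/79

Solve πP = π with π_1 + π_2 = 1. From πP = π: π_1 · (1 − 11/15) + π_2 · 7/12 = π_1 ⇒ π_2 · 7/12 = π_1 · 11/15 ⇒ π_2/π_1 = (11/15)/(7/12) = 44/35. Together with π_1 + π_2 = 1:
  π_1 = (7/12)/(11/15 + 7/12) = (7/12)/(79/60) = 35/79,
  π_2 = (11/15)/(11/15 + 7/12) = (11/15)/(79/60) = 44/79.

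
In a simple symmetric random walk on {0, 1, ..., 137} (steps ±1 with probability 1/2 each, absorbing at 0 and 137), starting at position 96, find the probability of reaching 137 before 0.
P(hit 137 before 0) = 96/137

Let u_k = P(hit 137 before 0 | start at k). Then u_0 = 0, u_137 = 1, and u_k = u_{k-1}/2 + u_{k+1}/2 for 1 ≤ k ≤ 136. This harmonic recurrence is solved by u_k = k/137, giving u_96 = 96/137.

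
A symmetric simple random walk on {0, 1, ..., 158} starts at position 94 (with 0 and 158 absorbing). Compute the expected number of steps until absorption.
E[τ | X_0 = 94] = 6016

Let v_k = E[τ | X_0 = k]. Boundary: v_0 = v_158 = 0. Recurrence: v_k = 1 + (v_{k-1} + v_{k+1})/2 for 1 ≤ k ≤ 157. The particular solution to v_k − (v_{k-1} + v_{k+1})/2 = 1 is v_k = −k^2. Adding homogeneous solution A + B k and matching boundaries gives v_k = k (158 − k). Substituting k = 94: v_94 = 94 · 64 = 6016.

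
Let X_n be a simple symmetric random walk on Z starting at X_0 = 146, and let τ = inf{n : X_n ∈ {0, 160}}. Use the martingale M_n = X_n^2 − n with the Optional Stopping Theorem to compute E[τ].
E[τ] = 2044

M_n = X_n^2 − n is a martingale (since E[X_{n+1}^2 | F_n] = X_n^2 + 1). By OST (τ has finite mean in a bounded region), E[M_τ] = E[M_0] = X_0^2 − 0 = 146^2 = 21316. Also E[M_τ] = E[X_τ^2] − E[τ]. The walk exits at 0 or 160, with P(hit 160 first) = 146/160, so E[X_τ^2] = 160^2 · 146/160 + 0 = 23360. Thus E[τ] = E[X_τ^2] − E[M_τ] = 23360 − 21316 = 2044 = 146(160 − 146) = 2044.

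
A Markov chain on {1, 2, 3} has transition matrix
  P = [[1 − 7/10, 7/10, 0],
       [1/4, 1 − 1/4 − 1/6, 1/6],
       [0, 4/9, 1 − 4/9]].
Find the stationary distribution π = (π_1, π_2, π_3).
π = (20/97, 56/97, 21/97)

This is a birth-death chain on three states, which satisfies detailed balance: π_1 · P_{12} = π_2 · P_{21} and π_2 · P_{23} = π_3 · P_{32}.
From π_1 · 7/10 = π_2 · 1/4: π_2/π_1 = (7/10)/(1/4) = 14/5.
From π_2 · 1/6 = π_3 · 4/9: π_3/π_2 = (1/6)/(4/9) = 3/8.
Take π_1 proportional to 1; then unnormalized π = (1, 14/5, 21/20). Normalize by dividing by the sum 97/20:
  π = (20/97, 56/97, 21/97).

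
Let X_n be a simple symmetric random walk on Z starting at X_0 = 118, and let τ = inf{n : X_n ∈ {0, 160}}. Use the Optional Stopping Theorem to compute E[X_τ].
E[X_τ] = 118

X_n is a martingale and τ is a bounded-mean stopping time (indeed τ is finite a.s. with bounded expectation since the walk is in a bounded region). By the OST, E[X_τ] = E[X_0] = 118. Equivalently: E[X_τ] = 160 · P(hit 160 first) + 0 · P(hit 0 first) = 160 · (118/160) = 118.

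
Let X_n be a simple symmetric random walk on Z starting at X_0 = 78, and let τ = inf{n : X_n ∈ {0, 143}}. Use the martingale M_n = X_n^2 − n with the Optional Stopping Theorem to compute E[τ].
E[τ] = 5070

M_n = X_n^2 − n is a martingale (since E[X_{n+1}^2 | F_n] = X_n^2 + 1). By OST (τ has finite mean in a bounded region), E[M_τ] = E[M_0] = X_0^2 − 0 = 78^2 = 6084. Also E[M_τ] = E[X_τ^2] − E[τ]. The walk exits at 0 or 143, with P(hit 143 first) = 78/143, so E[X_τ^2] = 143^2 · 78/143 + 0 = 11154. Thus E[τ] = E[X_τ^2] − E[M_τ] = 11154 − 6084 = 5070 = 78(143 − 78) = 5070.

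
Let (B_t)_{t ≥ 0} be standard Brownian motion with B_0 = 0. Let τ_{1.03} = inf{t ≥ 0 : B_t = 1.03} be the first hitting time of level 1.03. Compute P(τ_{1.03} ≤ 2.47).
P(τ_{1.03} ≤ 2.47) = 2(1 − Φ(1.03/√2.47)) = 2(1 − Φ(0.6554)) ≈ 0.5122

By the reflection principle for standard BM, P(τ_b ≤ t) = 2 · P(B_t ≥ b). Since B_t ~ N(0, t), P(B_t ≥ 1.03) = 1 − Φ(1.03/√t) = 1 − Φ(1.03/√2.47) = 1 − Φ(0.6554) ≈ 0.25611. Doubling: P(τ_{1.03} ≤ 2.47) ≈ 2 · 0.25611 = 0.51222 ≈ 0.5122.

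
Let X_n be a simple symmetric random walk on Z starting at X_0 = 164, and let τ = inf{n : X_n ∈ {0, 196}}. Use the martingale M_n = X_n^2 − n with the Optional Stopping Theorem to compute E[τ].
E[τ] = 5248

M_n = X_n^2 − n is a martingale (since E[X_{n+1}^2 | F_n] = X_n^2 + 1). By OST (τ has finite mean in a bounded region), E[M_τ] = E[M_0] = X_0^2 − 0 = 164^2 = 26896. Also E[M_τ] = E[X_τ^2] − E[τ]. The walk exits at 0 or 196, with P(hit 196 first) = 164/196, so E[X_τ^2] = 196^2 · 164/196 + 0 = 32144. Thus E[τ] = E[X_τ^2] − E[M_τ] = 32144 − 26896 = 5248 = 164(196 − 164) = 5248.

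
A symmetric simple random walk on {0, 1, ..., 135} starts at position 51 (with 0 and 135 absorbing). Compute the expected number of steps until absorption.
E[τ | X_0 = 51] = 4284

Let v_k = E[τ | X_0 = k]. Boundary: v_0 = v_135 = 0. Recurrence: v_k = 1 + (v_{k-1} + v_{k+1})/2 for 1 ≤ k ≤ 134. The particular solution to v_k − (v_{k-1} + v_{k+1})/2 = 1 is v_k = −k^2. Adding homogeneous solution A + B k and matching boundaries gives v_k = k (135 − k). Substituting k = 51: v_51 = 51 · 84 = 4284.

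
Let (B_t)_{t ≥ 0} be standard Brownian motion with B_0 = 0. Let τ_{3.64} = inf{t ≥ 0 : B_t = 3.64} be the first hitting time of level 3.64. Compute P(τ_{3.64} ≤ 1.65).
P(τ_{3.64} ≤ 1.65) = 2(1 − Φ(3.64/√1.65)) = 2(1 − Φ(2.8337)) ≈ 0.0046

By the reflection principle for standard BM, P(τ_b ≤ t) = 2 · P(B_t ≥ b). Since B_t ~ N(0, t), P(B_t ≥ 3.64) = 1 − Φ(3.64/√t) = 1 − Φ(3.64/√1.65) = 1 − Φ(2.8337) ≈ 0.00230. Doubling: P(τ_{3.64} ≤ 1.65) ≈ 2 · 0.00230 = 0.00460 ≈ 0.0046.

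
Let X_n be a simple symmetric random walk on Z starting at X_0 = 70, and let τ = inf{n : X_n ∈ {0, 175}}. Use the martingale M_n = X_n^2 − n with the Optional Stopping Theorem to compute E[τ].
E[τ] = 7350

M_n = X_n^2 − n is a martingale (since E[X_{n+1}^2 | F_n] = X_n^2 + 1). By OST (τ has finite mean in a bounded region), E[M_τ] = E[M_0] = X_0^2 − 0 = 70^2 = 4900. Also E[M_τ] = E[X_τ^2] − E[τ]. The walk exits at 0 or 175, with P(hit 175 first) = 70/175, so E[X_τ^2] = 175^2 · 70/175 + 0 = 12250. Thus E[τ] = E[X_τ^2] − E[M_τ] = 12250 − 4900 = 7350 = 70(175 − 70) = 7350.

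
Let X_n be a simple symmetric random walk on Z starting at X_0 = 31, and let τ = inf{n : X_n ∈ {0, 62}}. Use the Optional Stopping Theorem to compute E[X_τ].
E[X_τ] = 31

X_n is a martingale and τ is a bounded-mean stopping time (indeed τ is finite a.s. with bounded expectation since the walk is in a bounded region). By the OST, E[X_τ] = E[X_0] = 31. Equivalently: E[X_τ] = 62 · P(hit 62 first) + 0 · P(hit 0 first) = 62 · (31/62) = 31.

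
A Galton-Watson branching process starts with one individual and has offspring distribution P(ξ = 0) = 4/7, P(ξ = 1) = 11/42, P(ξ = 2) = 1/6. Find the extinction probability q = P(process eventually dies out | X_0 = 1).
q = 1

Mean offspring μ = 0·4/7 + 1·11/42 + 2·1/6 = 25/42 ≤ 1. For μ ≤ 1 with offspring not concentrated at 1, the Galton-Watson process goes extinct almost surely, so q = 1.
(Algebraic check: The pgf is f(s) = 4/7 + 11/42·s + 1/6·s². The extinction probability q is the smallest fixed point of f in [0, 1]. Setting s = f(s):
  1/6·s² + (11/42 − 1)·s + 4/7 = 0
  1/6·s² − (4/7 + 1/6)·s + 4/7 = 0
which factors as (s − 1)·(1/6·s − 4/7) = 0, giving roots s = 1 and s = (4/7)/(1/6) = 24/7. Since 24/7 ≥ 1, the smallest root in [0, 1] is s = 1.)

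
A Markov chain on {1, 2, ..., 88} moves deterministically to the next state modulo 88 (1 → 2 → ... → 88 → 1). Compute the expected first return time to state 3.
E[T_3 | X_0 = 3] = 88

The chain cycles deterministically, so starting at state 3 it returns in exactly 88 steps. Equivalently, the stationary distribution is uniform π_j = 1/88 for every state j, so by Kac's formula E[T_3] = 1/π_3 = 88.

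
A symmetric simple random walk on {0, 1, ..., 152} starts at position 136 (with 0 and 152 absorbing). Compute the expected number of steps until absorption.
E[τ | X_0 = 136] = 2176

Let v_k = E[τ | X_0 = k]. Boundary: v_0 = v_152 = 0. Recurrence: v_k = 1 + (v_{k-1} + v_{k+1})/2 for 1 ≤ k ≤ 151. The particular solution to v_k − (v_{k-1} + v_{k+1})/2 = 1 is v_k = −k^2. Adding homogeneous solution A + B k and matching boundaries gives v_k = k (152 − k). Substituting k = 136: v_136 = 136 · 16 = 2176.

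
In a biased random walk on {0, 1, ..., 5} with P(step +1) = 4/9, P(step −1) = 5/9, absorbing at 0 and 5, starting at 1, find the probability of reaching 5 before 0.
P(hit 5 before 0) = (1 − (5/4)^1) / (1 − (5/4)^5) = 256/2101

Let u_k denote P(reach 5 before 0 | start at k). Boundary: u_0 = 0, u_5 = 1. Recurrence: u_k = 4/9·u_{k+1} + 5/9·u_{k-1} for 1 ≤ k ≤ 4. Try u_k = A + B·r^k with r = q/p = (5/9)/(4/9) = 5/4. Substitution satisfies the recurrence; boundary conditions give:
  u_k = (1 − r^k) / (1 − r^N) = (1 − (5/4)^1) / (1 − (5/4)^5) = 256/2101.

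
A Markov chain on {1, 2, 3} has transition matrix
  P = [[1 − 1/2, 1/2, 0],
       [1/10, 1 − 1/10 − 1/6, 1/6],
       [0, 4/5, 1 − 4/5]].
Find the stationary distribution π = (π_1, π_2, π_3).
π = (24/169, 120/169, 25/169)

This is a birth-death chain on three states, which satisfies detailed balance: π_1 · P_{12} = π_2 · P_{21} and π_2 · P_{23} = π_3 · P_{32}.
From π_1 · 1/2 = π_2 · 1/10: π_2/π_1 = (1/2)/(1/10) = 5.
From π_2 · 1/6 = π_3 · 4/5: π_3/π_2 = (1/6)/(4/5) = 5/24.
Take π_1 proportional to 1; then unnormalized π = (1, 5, 25/24). Normalize by dividing by the sum 169/24:
  π = (24/169, 120/169, 25/169).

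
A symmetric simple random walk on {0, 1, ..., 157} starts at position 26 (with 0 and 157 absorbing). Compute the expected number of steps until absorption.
E[τ | X_0 = 26] = 3406

Let v_k = E[τ | X_0 = k]. Boundary: v_0 = v_157 = 0. Recurrence: v_k = 1 + (v_{k-1} + v_{k+1})/2 for 1 ≤ k ≤ 156. The particular solution to v_k − (v_{k-1} + v_{k+1})/2 = 1 is v_k = −k^2. Adding homogeneous solution A + B k and matching boundaries gives v_k = k (157 − k). Substituting k = 26: v_26 = 26 · 131 = 3406.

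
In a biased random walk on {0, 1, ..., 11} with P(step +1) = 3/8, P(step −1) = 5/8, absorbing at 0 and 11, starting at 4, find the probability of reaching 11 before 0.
P(hit 11 before 0) = (1 − (5/3)^4) / (1 − (5/3)^11) = 594864/24325489

Let u_k denote P(reach 11 before 0 | start at k). Boundary: u_0 = 0, u_11 = 1. Recurrence: u_k = 3/8·u_{k+1} + 5/8·u_{k-1} for 1 ≤ k ≤ 10. Try u_k = A + B·r^k with r = q/p = (5/8)/(3/8) = 5/3. Substitution satisfies the recurrence; boundary conditions give:
  u_k = (1 − r^k) / (1 − r^N) = (1 − (5/3)^4) / (1 − (5/3)^11) = 594864/24325489.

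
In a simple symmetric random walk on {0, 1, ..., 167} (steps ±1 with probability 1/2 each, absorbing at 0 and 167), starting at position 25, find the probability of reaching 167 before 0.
P(hit 167 before 0) = 25/167

Let u_k = P(hit 167 before 0 | start at k). Then u_0 = 0, u_167 = 1, and u_k = u_{k-1}/2 + u_{k+1}/2 for 1 ≤ k ≤ 166. This harmonic recurrence is solved by u_k = k/167, giving u_25 = 25/167.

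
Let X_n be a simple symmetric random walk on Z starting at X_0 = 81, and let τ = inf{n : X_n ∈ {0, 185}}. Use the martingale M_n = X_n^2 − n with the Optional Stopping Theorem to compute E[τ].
E[τ] = 8424

M_n = X_n^2 − n is a martingale (since E[X_{n+1}^2 | F_n] = X_n^2 + 1). By OST (τ has finite mean in a bounded region), E[M_τ] = E[M_0] = X_0^2 − 0 = 81^2 = 6561. Also E[M_τ] = E[X_τ^2] − E[τ]. The walk exits at 0 or 185, with P(hit 185 first) = 81/185, so E[X_τ^2] = 185^2 · 81/185 + 0 = 14985. Thus E[τ] = E[X_τ^2] − E[M_τ] = 14985 − 6561 = 8424 = 81(185 − 81) = 8424.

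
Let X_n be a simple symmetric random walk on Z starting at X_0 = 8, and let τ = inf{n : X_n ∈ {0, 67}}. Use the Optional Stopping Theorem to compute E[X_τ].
E[X_τ] = 8

X_n is a martingale and τ is a bounded-mean stopping time (indeed τ is finite a.s. with bounded expectation since the walk is in a bounded region). By the OST, E[X_τ] = E[X_0] = 8. Equivalently: E[X_τ] = 67 · P(hit 67 first) + 0 · P(hit 0 first) = 67 · (8/67) = 8.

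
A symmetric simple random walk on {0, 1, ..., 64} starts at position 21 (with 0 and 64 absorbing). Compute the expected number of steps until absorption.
E[τ | X_0 = 21] = 903

Let v_k = E[τ | X_0 = k]. Boundary: v_0 = v_64 = 0. Recurrence: v_k = 1 + (v_{k-1} + v_{k+1})/2 for 1 ≤ k ≤ 63. The particular solution to v_k − (v_{k-1} + v_{k+1})/2 = 1 is v_k = −k^2. Adding homogeneous solution A + B k and matching boundaries gives v_k = k (64 − k). Substituting k = 21: v_21 = 21 · 43 = 903.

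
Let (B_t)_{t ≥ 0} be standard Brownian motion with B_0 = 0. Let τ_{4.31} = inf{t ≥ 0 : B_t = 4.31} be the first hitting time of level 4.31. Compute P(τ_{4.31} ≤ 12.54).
P(τ_{4.31} ≤ 12.54) = 2(1 − Φ(4.31/√12.54)) = 2(1 − Φ(1.2171)) ≈ 0.2236

By the reflection principle for standard BM, P(τ_b ≤ t) = 2 · P(B_t ≥ b). Since B_t ~ N(0, t), P(B_t ≥ 4.31) = 1 − Φ(4.31/√t) = 1 − Φ(4.31/√12.54) = 1 − Φ(1.2171) ≈ 0.11178. Doubling: P(τ_{4.31} ≤ 12.54) ≈ 2 · 0.11178 = 0.22356 ≈ 0.2236.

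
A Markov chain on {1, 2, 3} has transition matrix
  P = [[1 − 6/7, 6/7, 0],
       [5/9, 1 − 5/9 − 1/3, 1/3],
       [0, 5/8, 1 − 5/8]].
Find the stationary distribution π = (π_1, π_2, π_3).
π = (175/589, 270/589, 144/589)

This is a birth-death chain on three states, which satisfies detailed balance: π_1 · P_{12} = π_2 · P_{21} and π_2 · P_{23} = π_3 · P_{32}.
From π_1 · 6/7 = π_2 · 5/9: π_2/π_1 = (6/7)/(5/9) = 54/35.
From π_2 · 1/3 = π_3 · 5/8: π_3/π_2 = (1/3)/(5/8) = 8/15.
Take π_1 proportional to 1; then unnormalized π = (1, 54/35, 144/175). Normalize by dividing by the sum 589/175:
  π = (175/589, 270/589, 144/589).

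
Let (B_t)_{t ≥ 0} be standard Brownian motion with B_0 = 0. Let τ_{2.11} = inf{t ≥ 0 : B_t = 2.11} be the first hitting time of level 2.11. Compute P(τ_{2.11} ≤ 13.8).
P(τ_{2.11} ≤ 13.8) = 2(1 − Φ(2.11/√13.8)) = 2(1 − Φ(0.5680)) ≈ 0.5700

By the reflection principle for standard BM, P(τ_b ≤ t) = 2 · P(B_t ≥ b). Since B_t ~ N(0, t), P(B_t ≥ 2.11) = 1 − Φ(2.11/√t) = 1 − Φ(2.11/√13.8) = 1 − Φ(0.5680) ≈ 0.28502. Doubling: P(τ_{2.11} ≤ 13.8) ≈ 2 · 0.28502 = 0.57004 ≈ 0.5700.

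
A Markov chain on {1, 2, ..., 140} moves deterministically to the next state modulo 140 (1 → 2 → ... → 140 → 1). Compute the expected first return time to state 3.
E[T_3 | X_0 = 3] = 140

The chain cycles deterministically, so starting at state 3 it returns in exactly 140 steps. Equivalently, the stationary distribution is uniform π_j = 1/140 for every state j, so by Kac's formula E[T_3] = 1/π_3 = 140.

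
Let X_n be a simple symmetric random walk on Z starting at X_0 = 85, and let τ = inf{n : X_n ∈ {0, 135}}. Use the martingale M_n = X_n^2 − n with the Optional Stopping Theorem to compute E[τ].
E[τ] = 4250

M_n = X_n^2 − n is a martingale (since E[X_{n+1}^2 | F_n] = X_n^2 + 1). By OST (τ has finite mean in a bounded region), E[M_τ] = E[M_0] = X_0^2 − 0 = 85^2 = 7225. Also E[M_τ] = E[X_τ^2] − E[τ]. The walk exits at 0 or 135, with P(hit 135 first) = 85/135, so E[X_τ^2] = 135^2 · 85/135 + 0 = 11475. Thus E[τ] = E[X_τ^2] − E[M_τ] = 11475 − 7225 = 4250 = 85(135 − 85) = 4250.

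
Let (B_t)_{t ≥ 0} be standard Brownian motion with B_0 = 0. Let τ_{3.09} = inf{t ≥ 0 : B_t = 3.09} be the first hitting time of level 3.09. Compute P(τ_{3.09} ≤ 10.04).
P(τ_{3.09} ≤ 10.04) = 2(1 − Φ(3.09/√10.04)) = 2(1 − Φ(0.9752)) ≈ 0.3295

By the reflection principle for standard BM, P(τ_b ≤ t) = 2 · P(B_t ≥ b). Since B_t ~ N(0, t), P(B_t ≥ 3.09) = 1 − Φ(3.09/√t) = 1 − Φ(3.09/√10.04) = 1 − Φ(0.9752) ≈ 0.16473. Doubling: P(τ_{3.09} ≤ 10.04) ≈ 2 · 0.16473 = 0.32946 ≈ 0.3295.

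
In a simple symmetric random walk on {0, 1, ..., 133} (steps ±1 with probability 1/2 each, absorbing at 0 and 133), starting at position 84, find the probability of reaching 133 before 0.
P(hit 133 before 0) = 84/133 = 12/19

Let u_k = P(hit 133 before 0 | start at k). Then u_0 = 0, u_133 = 1, and u_k = u_{k-1}/2 + u_{k+1}/2 for 1 ≤ k ≤ 132. This harmonic recurrence is solved by u_k = k/133, giving u_84 = 84/133 = 12/19.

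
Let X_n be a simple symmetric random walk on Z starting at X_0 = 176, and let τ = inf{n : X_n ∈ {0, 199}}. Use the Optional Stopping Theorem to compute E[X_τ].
E[X_τ] = 176

X_n is a martingale and τ is a bounded-mean stopping time (indeed τ is finite a.s. with bounded expectation since the walk is in a bounded region). By the OST, E[X_τ] = E[X_0] = 176. Equivalently: E[X_τ] = 199 · P(hit 199 first) + 0 · P(hit 0 first) = 199 · (176/199) = 176.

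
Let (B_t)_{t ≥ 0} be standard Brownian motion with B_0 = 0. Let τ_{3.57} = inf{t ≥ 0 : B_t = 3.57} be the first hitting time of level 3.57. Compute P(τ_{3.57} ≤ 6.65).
P(τ_{3.57} ≤ 6.65) = 2(1 − Φ(3.57/√6.65)) = 2(1 − Φ(1.3844)) ≈ 0.1662

By the reflection principle for standard BM, P(τ_b ≤ t) = 2 · P(B_t ≥ b). Since B_t ~ N(0, t), P(B_t ≥ 3.57) = 1 − Φ(3.57/√t) = 1 − Φ(3.57/√6.65) = 1 − Φ(1.3844) ≈ 0.08312. Doubling: P(τ_{3.57} ≤ 6.65) ≈ 2 · 0.08312 = 0.16624 ≈ 0.1662.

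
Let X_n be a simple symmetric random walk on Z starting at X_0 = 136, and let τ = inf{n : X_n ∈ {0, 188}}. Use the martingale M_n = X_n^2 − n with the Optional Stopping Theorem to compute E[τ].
E[τ] = 7072

M_n = X_n^2 − n is a martingale (since E[X_{n+1}^2 | F_n] = X_n^2 + 1). By OST (τ has finite mean in a bounded region), E[M_τ] = E[M_0] = X_0^2 − 0 = 136^2 = 18496. Also E[M_τ] = E[X_τ^2] − E[τ]. The walk exits at 0 or 188, with P(hit 188 first) = 136/188, so E[X_τ^2] = 188^2 · 136/188 + 0 = 25568. Thus E[τ] = E[X_τ^2] − E[M_τ] = 25568 − 18496 = 7072 = 136(188 − 136) = 7072.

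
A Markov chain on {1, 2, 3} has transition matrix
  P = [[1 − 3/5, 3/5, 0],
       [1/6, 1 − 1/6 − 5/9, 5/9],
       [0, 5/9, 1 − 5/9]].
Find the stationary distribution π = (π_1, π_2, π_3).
π = (5/41, 18/41, 18/41)

This is a birth-death chain on three states, which satisfies detailed balance: π_1 · P_{12} = π_2 · P_{21} and π_2 · P_{23} = π_3 · P_{32}.
From π_1 · 3/5 = π_2 · 1/6: π_2/π_1 = (3/5)/(1/6) = 18/5.
From π_2 · 5/9 = π_3 · 5/9: π_3/π_2 = (5/9)/(5/9) = 1.
Take π_1 proportional to 1; then unnormalized π = (1, 18/5, 18/5). Normalize by dividing by the sum 41/5:
  π = (5/41, 18/41, 18/41).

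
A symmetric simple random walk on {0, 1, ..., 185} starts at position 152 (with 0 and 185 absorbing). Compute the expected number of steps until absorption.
E[τ | X_0 = 152] = 5016

Let v_k = E[τ | X_0 = k]. Boundary: v_0 = v_185 = 0. Recurrence: v_k = 1 + (v_{k-1} + v_{k+1})/2 for 1 ≤ k ≤ 184. The particular solution to v_k − (v_{k-1} + v_{k+1})/2 = 1 is v_k = −k^2. Adding homogeneous solution A + B k and matching boundaries gives v_k = k (185 − k). Substituting k = 152: v_152 = 152 · 33 = 5016.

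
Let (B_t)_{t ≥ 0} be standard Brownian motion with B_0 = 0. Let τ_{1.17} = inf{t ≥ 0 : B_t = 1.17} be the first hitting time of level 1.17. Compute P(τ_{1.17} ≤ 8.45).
P(τ_{1.17} ≤ 8.45) = 2(1 − Φ(1.17/√8.45)) = 2(1 − Φ(0.4025)) ≈ 0.6873

By the reflection principle for standard BM, P(τ_b ≤ t) = 2 · P(B_t ≥ b). Since B_t ~ N(0, t), P(B_t ≥ 1.17) = 1 − Φ(1.17/√t) = 1 − Φ(1.17/√8.45) = 1 − Φ(0.4025) ≈ 0.34366. Doubling: P(τ_{1.17} ≤ 8.45) ≈ 2 · 0.34366 = 0.68732 ≈ 0.6873.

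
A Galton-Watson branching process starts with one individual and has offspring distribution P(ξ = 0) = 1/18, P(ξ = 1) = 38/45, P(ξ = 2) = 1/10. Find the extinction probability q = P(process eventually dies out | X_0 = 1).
q = 5/9

The pgf is f(s) = 1/18 + 38/45·s + 1/10·s². The extinction probability q is the smallest fixed point of f in [0, 1]. Setting s = f(s):
  1/10·s² + (38/45 − 1)·s + 1/18 = 0
  1/10·s² − (1/18 + 1/10)·s + 1/18 = 0
which factors as (s − 1)·(1/10·s − 1/18) = 0, giving roots s = 1 and s = (1/18)/(1/10) = 5/9.
Mean offspring μ = 38/45 + 2·1/10 = 47/45 > 1 (supercritical), so q < 1. The extinction probability is the smaller root: q = (1/18)/(1/10) = 5/9.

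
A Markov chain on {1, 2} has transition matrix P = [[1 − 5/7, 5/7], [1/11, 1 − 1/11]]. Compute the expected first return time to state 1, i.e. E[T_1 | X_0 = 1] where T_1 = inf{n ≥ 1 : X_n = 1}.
E[T_1 | X_0 = 1] = 1/π_1 = 62/7

For an irreducible recurrent Markov chain with stationary distribution π, E[T_i | X_0 = i] = 1/π_i (Kac's formula). Here π_1 = (1/11)/(5/7 + 1/11) = (1/11)/(62/77) = 7/62, so E[T_1 | X_0 = 1] = 1/π_1 = (5/7 + 1/11)/(1/11) = (62/77)/(1/11) = 62/7.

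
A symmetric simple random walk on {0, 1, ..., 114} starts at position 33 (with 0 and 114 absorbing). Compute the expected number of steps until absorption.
E[τ | X_0 = 33] = 2673

Let v_k = E[τ | X_0 = k]. Boundary: v_0 = v_114 = 0. Recurrence: v_k = 1 + (v_{k-1} + v_{k+1})/2 for 1 ≤ k ≤ 113. The particular solution to v_k − (v_{k-1} + v_{k+1})/2 = 1 is v_k = −k^2. Adding homogeneous solution A + B k and matching boundaries gives v_k = k (114 − k). Substituting k = 33: v_33 = 33 · 81 = 2673.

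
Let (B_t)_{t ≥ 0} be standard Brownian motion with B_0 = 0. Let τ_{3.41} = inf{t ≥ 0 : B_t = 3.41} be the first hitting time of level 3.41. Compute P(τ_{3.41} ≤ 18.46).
P(τ_{3.41} ≤ 18.46) = 2(1 − Φ(3.41/√18.46)) = 2(1 − Φ(0.7937)) ≈ 0.4274

By the reflection principle for standard BM, P(τ_b ≤ t) = 2 · P(B_t ≥ b). Since B_t ~ N(0, t), P(B_t ≥ 3.41) = 1 − Φ(3.41/√t) = 1 − Φ(3.41/√18.46) = 1 − Φ(0.7937) ≈ 0.21369. Doubling: P(τ_{3.41} ≤ 18.46) ≈ 2 · 0.21369 = 0.42738 ≈ 0.4274.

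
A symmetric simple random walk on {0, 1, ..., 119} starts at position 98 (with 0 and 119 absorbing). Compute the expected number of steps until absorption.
E[τ | X_0 = 98] = 2058

Let v_k = E[τ | X_0 = k]. Boundary: v_0 = v_119 = 0. Recurrence: v_k = 1 + (v_{k-1} + v_{k+1})/2 for 1 ≤ k ≤ 118. The particular solution to v_k − (v_{k-1} + v_{k+1})/2 = 1 is v_k = −k^2. Adding homogeneous solution A + B k and matching boundaries gives v_k = k (119 − k). Substituting k = 98: v_98 = 98 · 21 = 2058.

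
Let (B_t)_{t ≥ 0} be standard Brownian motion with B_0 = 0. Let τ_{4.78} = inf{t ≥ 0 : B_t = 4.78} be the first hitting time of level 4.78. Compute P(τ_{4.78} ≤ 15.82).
P(τ_{4.78} ≤ 15.82) = 2(1 − Φ(4.78/√15.82)) = 2(1 − Φ(1.2018)) ≈ 0.2294

By the reflection principle for standard BM, P(τ_b ≤ t) = 2 · P(B_t ≥ b). Since B_t ~ N(0, t), P(B_t ≥ 4.78) = 1 − Φ(4.78/√t) = 1 − Φ(4.78/√15.82) = 1 − Φ(1.2018) ≈ 0.11472. Doubling: P(τ_{4.78} ≤ 15.82) ≈ 2 · 0.11472 = 0.22944 ≈ 0.2294.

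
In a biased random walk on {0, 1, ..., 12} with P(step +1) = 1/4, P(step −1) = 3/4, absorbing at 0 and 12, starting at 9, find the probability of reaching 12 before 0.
P(hit 12 before 0) = (1 − (3)^9) / (1 − (3)^12) = 757/20440

Let u_k denote P(reach 12 before 0 | start at k). Boundary: u_0 = 0, u_12 = 1. Recurrence: u_k = 1/4·u_{k+1} + 3/4·u_{k-1} for 1 ≤ k ≤ 11. Try u_k = A + B·r^k with r = q/p = (3/4)/(1/4) = 3. Substitution satisfies the recurrence; boundary conditions give:
  u_k = (1 − r^k) / (1 − r^N) = (1 − (3)^9) / (1 − (3)^12) = 757/20440.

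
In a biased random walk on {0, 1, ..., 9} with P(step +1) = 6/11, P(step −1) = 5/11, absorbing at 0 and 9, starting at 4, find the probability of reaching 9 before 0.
P(hit 9 before 0) = (1 − (5/6)^4) / (1 − (5/6)^9) = 5217696/8124571

Let u_k denote P(reach 9 before 0 | start at k). Boundary: u_0 = 0, u_9 = 1. Recurrence: u_k = 6/11·u_{k+1} + 5/11·u_{k-1} for 1 ≤ k ≤ 8. Try u_k = A + B·r^k with r = q/p = (5/11)/(6/11) = 5/6. Substitution satisfies the recurrence; boundary conditions give:
  u_k = (1 − r^k) / (1 − r^N) = (1 − (5/6)^4) / (1 − (5/6)^9) = 5217696/8124571.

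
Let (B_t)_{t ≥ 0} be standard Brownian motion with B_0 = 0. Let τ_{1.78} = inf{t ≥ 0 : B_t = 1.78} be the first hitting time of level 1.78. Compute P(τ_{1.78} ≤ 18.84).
P(τ_{1.78} ≤ 18.84) = 2(1 − Φ(1.78/√18.84)) = 2(1 − Φ(0.4101)) ≈ 0.6817

By the reflection principle for standard BM, P(τ_b ≤ t) = 2 · P(B_t ≥ b). Since B_t ~ N(0, t), P(B_t ≥ 1.78) = 1 − Φ(1.78/√t) = 1 − Φ(1.78/√18.84) = 1 − Φ(0.4101) ≈ 0.34087. Doubling: P(τ_{1.78} ≤ 18.84) ≈ 2 · 0.34087 = 0.68174 ≈ 0.6817.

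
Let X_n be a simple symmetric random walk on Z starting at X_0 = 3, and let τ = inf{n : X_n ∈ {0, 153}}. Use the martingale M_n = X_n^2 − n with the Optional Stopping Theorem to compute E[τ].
E[τ] = 450

M_n = X_n^2 − n is a martingale (since E[X_{n+1}^2 | F_n] = X_n^2 + 1). By OST (τ has finite mean in a bounded region), E[M_τ] = E[M_0] = X_0^2 − 0 = 3^2 = 9. Also E[M_τ] = E[X_τ^2] − E[τ]. The walk exits at 0 or 153, with P(hit 153 first) = 3/153, so E[X_τ^2] = 153^2 · 3/153 + 0 = 459. Thus E[τ] = E[X_τ^2] − E[M_τ] = 459 − 9 = 450 = 3(153 − 3) = 450.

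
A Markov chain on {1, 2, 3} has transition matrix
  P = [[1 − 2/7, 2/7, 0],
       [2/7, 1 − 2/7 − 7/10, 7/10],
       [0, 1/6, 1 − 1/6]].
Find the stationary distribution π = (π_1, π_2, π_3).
π = (5/31, 5/31, 21/31)

This is a birth-death chain on three states, which satisfies detailed balance: π_1 · P_{12} = π_2 · P_{21} and π_2 · P_{23} = π_3 · P_{32}.
From π_1 · 2/7 = π_2 · 2/7: π_2/π_1 = (2/7)/(2/7) = 1.
From π_2 · 7/10 = π_3 · 1/6: π_3/π_2 = (7/10)/(1/6) = 21/5.
Take π_1 proportional to 1; then unnormalized π = (1, 1, 21/5). Normalize by dividing by the sum 31/5:
  π = (5/31, 5/31, 21/31).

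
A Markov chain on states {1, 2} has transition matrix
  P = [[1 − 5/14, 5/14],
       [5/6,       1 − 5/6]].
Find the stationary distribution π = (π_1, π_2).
π_1 = 7/10, π_2 = 3/10

Solve πP = π with π_1 + π_2 = 1. From πP = π: π_1 · (1 − 5/14) + π_2 · 5/6 = π_1 ⇒ π_2 · 5/6 = π_1 · 5/14 ⇒ π_2/π_1 = (5/14)/(5/6) = 3/7. Together with π_1 + π_2 = 1:
  π_1 = (5/6)/(5/14 + 5/6) = (5/6)/(25/21) = 7/10,
  π_2 = (5/14)/(5/14 + 5/6) = (5/14)/(25/21) = 3/10.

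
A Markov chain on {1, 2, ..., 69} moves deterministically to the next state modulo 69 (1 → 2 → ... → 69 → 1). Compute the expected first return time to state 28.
E[T_28 | X_0 = 28] = 69

The chain cycles deterministically, so starting at state 28 it returns in exactly 69 steps. Equivalently, the stationary distribution is uniform π_j = 1/69 for every state j, so by Kac's formula E[T_28] = 1/π_28 = 69.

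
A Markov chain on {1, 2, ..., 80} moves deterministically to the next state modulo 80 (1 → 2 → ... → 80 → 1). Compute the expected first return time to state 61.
E[T_61 | X_0 = 61] = 80

The chain cycles deterministically, so starting at state 61 it returns in exactly 80 steps. Equivalently, the stationary distribution is uniform π_j = 1/80 for every state j, so by Kac's formula E[T_61] = 1/π_61 = 80.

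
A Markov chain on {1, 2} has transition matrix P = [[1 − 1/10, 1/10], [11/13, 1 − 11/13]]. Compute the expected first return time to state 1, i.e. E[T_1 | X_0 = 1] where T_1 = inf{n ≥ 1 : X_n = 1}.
E[T_1 | X_0 = 1] = 1/π_1 = 123/110

For an irreducible recurrent Markov chain with stationary distribution π, E[T_i | X_0 = i] = 1/π_i (Kac's formula). Here π_1 = (11/13)/(1/10 + 11/13) = (11/13)/(123/130) = 110/123, so E[T_1 | X_0 = 1] = 1/π_1 = (1/10 + 11/13)/(11/13) = (123/130)/(11/13) = 123/110.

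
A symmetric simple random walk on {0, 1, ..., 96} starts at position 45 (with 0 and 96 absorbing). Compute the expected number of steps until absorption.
E[τ | X_0 = 45] = 2295

Let v_k = E[τ | X_0 = k]. Boundary: v_0 = v_96 = 0. Recurrence: v_k = 1 + (v_{k-1} + v_{k+1})/2 for 1 ≤ k ≤ 95. The particular solution to v_k − (v_{k-1} + v_{k+1})/2 = 1 is v_k = −k^2. Adding homogeneous solution A + B k and matching boundaries gives v_k = k (96 − k). Substituting k = 45: v_45 = 45 · 51 = 2295.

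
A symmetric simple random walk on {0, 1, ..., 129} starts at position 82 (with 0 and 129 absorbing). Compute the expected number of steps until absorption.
E[τ | X_0 = 82] = 3854

Let v_k = E[τ | X_0 = k]. Boundary: v_0 = v_129 = 0. Recurrence: v_k = 1 + (v_{k-1} + v_{k+1})/2 for 1 ≤ k ≤ 128. The particular solution to v_k − (v_{k-1} + v_{k+1})/2 = 1 is v_k = −k^2. Adding homogeneous solution A + B k and matching boundaries gives v_k = k (129 − k). Substituting k = 82: v_82 = 82 · 47 = 3854.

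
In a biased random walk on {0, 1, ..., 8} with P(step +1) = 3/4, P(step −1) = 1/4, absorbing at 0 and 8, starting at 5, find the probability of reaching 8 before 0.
P(hit 8 before 0) = (1 − (1/3)^5) / (1 − (1/3)^8) = 3267/3280

Let u_k denote P(reach 8 before 0 | start at k). Boundary: u_0 = 0, u_8 = 1. Recurrence: u_k = 3/4·u_{k+1} + 1/4·u_{k-1} for 1 ≤ k ≤ 7. Try u_k = A + B·r^k with r = q/p = (1/4)/(3/4) = 1/3. Substitution satisfies the recurrence; boundary conditions give:
  u_k = (1 − r^k) / (1 − r^N) = (1 − (1/3)^5) / (1 − (1/3)^8) = 3267/3280.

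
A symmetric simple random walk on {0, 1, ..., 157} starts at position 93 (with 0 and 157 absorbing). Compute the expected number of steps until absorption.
E[τ | X_0 = 93] = 5952

Let v_k = E[τ | X_0 = k]. Boundary: v_0 = v_157 = 0. Recurrence: v_k = 1 + (v_{k-1} + v_{k+1})/2 for 1 ≤ k ≤ 156. The particular solution to v_k − (v_{k-1} + v_{k+1})/2 = 1 is v_k = −k^2. Adding homogeneous solution A + B k and matching boundaries gives v_k = k (157 − k). Substituting k = 93: v_93 = 93 · 64 = 5952.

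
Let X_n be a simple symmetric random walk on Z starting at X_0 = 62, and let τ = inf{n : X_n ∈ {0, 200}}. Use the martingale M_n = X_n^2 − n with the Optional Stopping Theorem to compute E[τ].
E[τ] = 8556

M_n = X_n^2 − n is a martingale (since E[X_{n+1}^2 | F_n] = X_n^2 + 1). By OST (τ has finite mean in a bounded region), E[M_τ] = E[M_0] = X_0^2 − 0 = 62^2 = 3844. Also E[M_τ] = E[X_τ^2] − E[τ]. The walk exits at 0 or 200, with P(hit 200 first) = 62/200, so E[X_τ^2] = 200^2 · 62/200 + 0 = 12400. Thus E[τ] = E[X_τ^2] − E[M_τ] = 12400 − 3844 = 8556 = 62(200 − 62) = 8556.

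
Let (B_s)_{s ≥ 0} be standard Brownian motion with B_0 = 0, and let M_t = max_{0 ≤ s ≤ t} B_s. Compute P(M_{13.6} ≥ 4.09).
P(M_{13.6} ≥ 4.09) = 2·P(B_{13.6} ≥ 4.09) = 2(1 − Φ(4.09/√13.6)) ≈ 0.2674

By the reflection principle for Brownian motion, P(M_t ≥ a) = 2 · P(B_t ≥ a) for a ≥ 0. Since B_t ~ N(0, t), P(B_t ≥ 4.09) = 1 − Φ(4.09/√t) = 1 − Φ(4.09/√13.6) = 1 − Φ(1.1091). So
  P(M_{13.6} ≥ 4.09) = 2(1 − Φ(1.1091)) ≈ 0.2674.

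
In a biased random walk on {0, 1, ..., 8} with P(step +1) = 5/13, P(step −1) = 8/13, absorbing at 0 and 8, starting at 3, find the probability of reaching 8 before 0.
P(hit 8 before 0) = (1 − (8/5)^3) / (1 − (8/5)^8) = 403125/5462197

Let u_k denote P(reach 8 before 0 | start at k). Boundary: u_0 = 0, u_8 = 1. Recurrence: u_k = 5/13·u_{k+1} + 8/13·u_{k-1} for 1 ≤ k ≤ 7. Try u_k = A + B·r^k with r = q/p = (8/13)/(5/13) = 8/5. Substitution satisfies the recurrence; boundary conditions give:
  u_k = (1 − r^k) / (1 − r^N) = (1 − (8/5)^3) / (1 − (8/5)^8) = 403125/5462197.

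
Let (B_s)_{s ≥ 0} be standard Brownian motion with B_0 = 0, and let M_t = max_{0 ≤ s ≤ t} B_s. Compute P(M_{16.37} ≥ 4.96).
P(M_{16.37} ≥ 4.96) = 2·P(B_{16.37} ≥ 4.96) = 2(1 − Φ(4.96/√16.37)) ≈ 0.2202

By the reflection principle for Brownian motion, P(M_t ≥ a) = 2 · P(B_t ≥ a) for a ≥ 0. Since B_t ~ N(0, t), P(B_t ≥ 4.96) = 1 − Φ(4.96/√t) = 1 − Φ(4.96/√16.37) = 1 − Φ(1.2259). So
  P(M_{16.37} ≥ 4.96) = 2(1 − Φ(1.2259)) ≈ 0.2202.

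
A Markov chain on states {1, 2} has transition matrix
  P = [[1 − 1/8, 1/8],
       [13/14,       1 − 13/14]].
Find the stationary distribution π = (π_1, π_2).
π_1 = 52/59, π_2 = 7/59

Solve πP = π with π_1 + π_2 = 1. From πP = π: π_1 · (1 − 1/8) + π_2 · 13/14 = π_1 ⇒ π_2 · 13/14 = π_1 · 1/8 ⇒ π_2/π_1 = (1/8)/(13/14) = 7/52. Together with π_1 + π_2 = 1:
  π_1 = (13/14)/(1/8 + 13/14) = (13/14)/(59/56) = 52/59,
  π_2 = (1/8)/(1/8 + 13/14) = (1/8)/(59/56) = 7/59.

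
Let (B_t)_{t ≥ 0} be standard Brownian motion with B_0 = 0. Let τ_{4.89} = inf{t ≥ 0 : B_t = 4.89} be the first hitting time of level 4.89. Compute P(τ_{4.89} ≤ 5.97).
P(τ_{4.89} ≤ 5.97) = 2(1 − Φ(4.89/√5.97)) = 2(1 − Φ(2.0013)) ≈ 0.0454

By the reflection principle for standard BM, P(τ_b ≤ t) = 2 · P(B_t ≥ b). Since B_t ~ N(0, t), P(B_t ≥ 4.89) = 1 − Φ(4.89/√t) = 1 − Φ(4.89/√5.97) = 1 − Φ(2.0013) ≈ 0.02268. Doubling: P(τ_{4.89} ≤ 5.97) ≈ 2 · 0.02268 = 0.04536 ≈ 0.0454.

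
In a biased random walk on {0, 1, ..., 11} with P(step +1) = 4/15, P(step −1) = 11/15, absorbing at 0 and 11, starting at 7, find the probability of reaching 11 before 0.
P(hit 11 before 0) = (1 − (11/4)^7) / (1 − (11/4)^11) = 712074496/40758210901

Let u_k denote P(reach 11 before 0 | start at k). Boundary: u_0 = 0, u_11 = 1. Recurrence: u_k = 4/15·u_{k+1} + 11/15·u_{k-1} for 1 ≤ k ≤ 10. Try u_k = A + B·r^k with r = q/p = (11/15)/(4/15) = 11/4. Substitution satisfies the recurrence; boundary conditions give:
  u_k = (1 − r^k) / (1 − r^N) = (1 − (11/4)^7) / (1 − (11/4)^11) = 712074496/40758210901.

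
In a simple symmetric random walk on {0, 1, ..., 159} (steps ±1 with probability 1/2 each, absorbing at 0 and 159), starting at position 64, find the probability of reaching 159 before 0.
P(hit 159 before 0) = 64/159

Let u_k = P(hit 159 before 0 | start at k). Then u_0 = 0, u_159 = 1, and u_k = u_{k-1}/2 + u_{k+1}/2 for 1 ≤ k ≤ 158. This harmonic recurrence is solved by u_k = k/159, giving u_64 = 64/159.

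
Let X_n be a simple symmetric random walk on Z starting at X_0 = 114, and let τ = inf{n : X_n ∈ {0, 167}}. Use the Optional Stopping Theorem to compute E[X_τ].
E[X_τ] = 114

X_n is a martingale and τ is a bounded-mean stopping time (indeed τ is finite a.s. with bounded expectation since the walk is in a bounded region). By the OST, E[X_τ] = E[X_0] = 114. Equivalently: E[X_τ] = 167 · P(hit 167 first) + 0 · P(hit 0 first) = 167 · (114/167) = 114.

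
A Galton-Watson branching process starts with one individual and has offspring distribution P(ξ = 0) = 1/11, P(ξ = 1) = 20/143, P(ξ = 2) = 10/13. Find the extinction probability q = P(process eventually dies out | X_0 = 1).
q = 13/110

The pgf is f(s) = 1/11 + 20/143·s + 10/13·s². The extinction probability q is the smallest fixed point of f in [0, 1]. Setting s = f(s):
  10/13·s² + (20/143 − 1)·s + 1/11 = 0
  10/13·s² − (1/11 + 10/13)·s + 1/11 = 0
which factors as (s − 1)·(10/13·s − 1/11) = 0, giving roots s = 1 and s = (1/11)/(10/13) = 13/110.
Mean offspring μ = 20/143 + 2·10/13 = 240/143 > 1 (supercritical), so q < 1. The extinction probability is the smaller root: q = (1/11)/(10/13) = 13/110.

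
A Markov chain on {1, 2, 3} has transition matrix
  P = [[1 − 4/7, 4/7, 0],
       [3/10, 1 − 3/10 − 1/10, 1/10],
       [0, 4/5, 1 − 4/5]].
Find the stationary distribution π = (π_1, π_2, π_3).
π = (7/22, 20/33, 5/66)

This is a birth-death chain on three states, which satisfies detailed balance: π_1 · P_{12} = π_2 · P_{21} and π_2 · P_{23} = π_3 · P_{32}.
From π_1 · 4/7 = π_2 · 3/10: π_2/π_1 = (4/7)/(3/10) = 40/21.
From π_2 · 1/10 = π_3 · 4/5: π_3/π_2 = (1/10)/(4/5) = 1/8.
Take π_1 proportional to 1; then unnormalized π = (1, 40/21, 5/21). Normalize by dividing by the sum 22/7:
  π = (7/22, 20/33, 5/66).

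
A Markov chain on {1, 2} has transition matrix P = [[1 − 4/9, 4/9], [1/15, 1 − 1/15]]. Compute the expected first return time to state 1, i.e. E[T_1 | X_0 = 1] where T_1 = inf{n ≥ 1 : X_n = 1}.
E[T_1 | X_0 = 1] = 1/π_1 = 23/3

For an irreducible recurrent Markov chain with stationary distribution π, E[T_i | X_0 = i] = 1/π_i (Kac's formula). Here π_1 = (1/15)/(4/9 + 1/15) = (1/15)/(23/45) = 3/23, so E[T_1 | X_0 = 1] = 1/π_1 = (4/9 + 1/15)/(1/15) = (23/45)/(1/15) = 23/3.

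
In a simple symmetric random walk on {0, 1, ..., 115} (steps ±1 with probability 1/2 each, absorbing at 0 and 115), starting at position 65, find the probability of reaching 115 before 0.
P(hit 115 before 0) = 65/115 = 13/23

Let u_k = P(hit 115 before 0 | start at k). Then u_0 = 0, u_115 = 1, and u_k = u_{k-1}/2 + u_{k+1}/2 for 1 ≤ k ≤ 114. This harmonic recurrence is solved by u_k = k/115, giving u_65 = 65/115 = 13/23.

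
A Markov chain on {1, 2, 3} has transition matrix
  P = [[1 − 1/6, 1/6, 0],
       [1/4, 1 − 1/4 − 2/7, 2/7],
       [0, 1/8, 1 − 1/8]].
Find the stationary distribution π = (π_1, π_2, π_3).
π = (21/67, 14/67, 32/67)

This is a birth-death chain on three states, which satisfies detailed balance: π_1 · P_{12} = π_2 · P_{21} and π_2 · P_{23} = π_3 · P_{32}.
From π_1 · 1/6 = π_2 · 1/4: π_2/π_1 = (1/6)/(1/4) = 2/3.
From π_2 · 2/7 = π_3 · 1/8: π_3/π_2 = (2/7)/(1/8) = 16/7.
Take π_1 proportional to 1; then unnormalized π = (1, 2/3, 32/21). Normalize by dividing by the sum 67/21:
  π = (21/67, 14/67, 32/67).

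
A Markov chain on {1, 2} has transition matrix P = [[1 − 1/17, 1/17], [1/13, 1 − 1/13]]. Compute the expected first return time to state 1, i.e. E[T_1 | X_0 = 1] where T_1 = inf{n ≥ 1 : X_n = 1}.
E[T_1 | X_0 = 1] = 1/π_1 = 30/17

For an irreducible recurrent Markov chain with stationary distribution π, E[T_i | X_0 = i] = 1/π_i (Kac's formula). Here π_1 = (1/13)/(1/17 + 1/13) = (1/13)/(30/221) = 17/30, so E[T_1 | X_0 = 1] = 1/π_1 = (1/17 + 1/13)/(1/13) = (30/221)/(1/13) = 30/17.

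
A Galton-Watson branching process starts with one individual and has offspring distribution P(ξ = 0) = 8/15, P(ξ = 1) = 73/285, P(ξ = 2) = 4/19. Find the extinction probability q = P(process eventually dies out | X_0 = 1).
q = 1

Mean offspring μ = 0·8/15 + 1·73/285 + 2·4/19 = 193/285 ≤ 1. For μ ≤ 1 with offspring not concentrated at 1, the Galton-Watson process goes extinct almost surely, so q = 1.
(Algebraic check: The pgf is f(s) = 8/15 + 73/285·s + 4/19·s². The extinction probability q is the smallest fixed point of f in [0, 1]. Setting s = f(s):
  4/19·s² + (73/285 − 1)·s + 8/15 = 0
  4/19·s² − (8/15 + 4/19)·s + 8/15 = 0
which factors as (s − 1)·(4/19·s − 8/15) = 0, giving roots s = 1 and s = (8/15)/(4/19) = 38/15. Since 38/15 ≥ 1, the smallest root in [0, 1] is s = 1.)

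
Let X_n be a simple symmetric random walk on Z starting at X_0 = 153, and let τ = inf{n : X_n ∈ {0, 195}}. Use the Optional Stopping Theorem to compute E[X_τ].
E[X_τ] = 153

X_n is a martingale and τ is a bounded-mean stopping time (indeed τ is finite a.s. with bounded expectation since the walk is in a bounded region). By the OST, E[X_τ] = E[X_0] = 153. Equivalently: E[X_τ] = 195 · P(hit 195 first) + 0 · P(hit 0 first) = 195 · (153/195) = 153.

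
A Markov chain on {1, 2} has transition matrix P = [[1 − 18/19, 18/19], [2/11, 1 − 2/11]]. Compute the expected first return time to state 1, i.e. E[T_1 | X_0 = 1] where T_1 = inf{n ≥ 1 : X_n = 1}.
E[T_1 | X_0 = 1] = 1/π_1 = 118/19

For an irreducible recurrent Markov chain with stationary distribution π, E[T_i | X_0 = i] = 1/π_i (Kac's formula). Here π_1 = (2/11)/(18/19 + 2/11) = (2/11)/(236/209) = 19/118, so E[T_1 | X_0 = 1] = 1/π_1 = (18/19 + 2/11)/(2/11) = (236/209)/(2/11) = 118/19.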